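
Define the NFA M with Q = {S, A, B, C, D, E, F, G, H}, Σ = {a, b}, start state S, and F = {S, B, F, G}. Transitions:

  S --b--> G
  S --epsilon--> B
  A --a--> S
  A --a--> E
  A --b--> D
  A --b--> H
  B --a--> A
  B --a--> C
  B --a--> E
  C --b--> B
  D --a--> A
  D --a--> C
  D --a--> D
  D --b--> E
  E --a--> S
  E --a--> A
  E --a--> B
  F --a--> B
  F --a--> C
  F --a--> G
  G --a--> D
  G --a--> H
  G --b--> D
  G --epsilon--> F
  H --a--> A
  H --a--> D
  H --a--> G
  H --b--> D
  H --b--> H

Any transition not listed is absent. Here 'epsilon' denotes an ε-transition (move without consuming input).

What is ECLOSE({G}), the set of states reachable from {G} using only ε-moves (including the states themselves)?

{F, G}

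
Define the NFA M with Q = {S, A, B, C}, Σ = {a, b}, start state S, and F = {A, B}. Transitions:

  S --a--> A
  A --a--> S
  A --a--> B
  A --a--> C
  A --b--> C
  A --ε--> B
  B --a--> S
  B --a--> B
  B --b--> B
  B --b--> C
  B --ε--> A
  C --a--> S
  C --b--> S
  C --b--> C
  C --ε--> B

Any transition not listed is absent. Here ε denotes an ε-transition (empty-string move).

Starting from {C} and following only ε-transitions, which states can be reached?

Begin with {C}.
ε-move C → B; add B.
ε-move B → A; add A.

{A, B, C}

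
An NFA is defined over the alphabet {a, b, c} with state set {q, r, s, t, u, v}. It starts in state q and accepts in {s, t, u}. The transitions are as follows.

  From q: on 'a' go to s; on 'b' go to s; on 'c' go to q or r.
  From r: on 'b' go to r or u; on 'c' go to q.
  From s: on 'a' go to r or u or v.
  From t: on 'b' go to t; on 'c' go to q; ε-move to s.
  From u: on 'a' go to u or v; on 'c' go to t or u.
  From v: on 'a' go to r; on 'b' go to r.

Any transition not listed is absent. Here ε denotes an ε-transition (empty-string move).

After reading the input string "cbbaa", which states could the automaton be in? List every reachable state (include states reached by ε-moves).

Start in {q}.
Read 'c': {q} → {q, r}.
Read 'b': {q, r} → {r, s, u}.
Read 'b': {r, s, u} → {r, u}.
Read 'a': {r, u} → {u, v}.
Read 'a': {u, v} → {r, u, v}.

{r, u, v}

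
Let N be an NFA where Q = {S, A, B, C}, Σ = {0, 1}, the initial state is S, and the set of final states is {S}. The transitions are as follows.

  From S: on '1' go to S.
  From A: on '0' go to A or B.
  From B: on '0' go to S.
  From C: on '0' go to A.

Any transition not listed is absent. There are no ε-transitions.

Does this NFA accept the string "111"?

Yes

Start in {S}.
Read '1': {S} → {S}.
Read '1': {S} → {S}.
Read '1': {S} → {S}.
The final set {S} contains the accepting state S.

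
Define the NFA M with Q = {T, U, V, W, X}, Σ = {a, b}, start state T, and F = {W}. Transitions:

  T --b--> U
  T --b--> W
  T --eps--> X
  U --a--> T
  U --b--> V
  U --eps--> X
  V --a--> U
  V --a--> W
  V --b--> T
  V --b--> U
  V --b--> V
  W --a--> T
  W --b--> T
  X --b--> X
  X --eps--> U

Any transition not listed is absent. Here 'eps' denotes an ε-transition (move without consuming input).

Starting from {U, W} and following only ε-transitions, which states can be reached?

Begin with {U, W}.
ε-move U → X; add X.

{U, W, X}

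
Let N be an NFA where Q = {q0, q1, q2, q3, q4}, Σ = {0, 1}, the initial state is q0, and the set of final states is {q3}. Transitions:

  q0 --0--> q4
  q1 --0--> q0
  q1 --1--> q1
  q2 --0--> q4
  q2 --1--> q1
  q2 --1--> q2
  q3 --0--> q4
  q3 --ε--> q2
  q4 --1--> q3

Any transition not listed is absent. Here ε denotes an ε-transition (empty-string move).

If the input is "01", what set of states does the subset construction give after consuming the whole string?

Start in {q0}.
Read '0': {q0} → {q4}.
Read '1': {q4} → {q2, q3}.

{q2, q3}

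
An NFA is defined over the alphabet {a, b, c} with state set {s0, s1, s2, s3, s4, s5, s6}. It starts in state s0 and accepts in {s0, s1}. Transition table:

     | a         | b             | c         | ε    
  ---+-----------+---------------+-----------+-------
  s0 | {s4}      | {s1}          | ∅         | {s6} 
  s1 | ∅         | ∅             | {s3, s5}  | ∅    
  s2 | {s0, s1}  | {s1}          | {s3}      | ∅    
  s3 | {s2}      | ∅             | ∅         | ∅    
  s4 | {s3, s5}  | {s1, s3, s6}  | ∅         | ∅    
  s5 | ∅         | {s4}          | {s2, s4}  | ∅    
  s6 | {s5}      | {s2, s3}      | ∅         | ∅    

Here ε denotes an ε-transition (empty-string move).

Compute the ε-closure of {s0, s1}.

Begin with {s0, s1}.
ε-move s0 → s6; add s6.

{s0, s1, s6}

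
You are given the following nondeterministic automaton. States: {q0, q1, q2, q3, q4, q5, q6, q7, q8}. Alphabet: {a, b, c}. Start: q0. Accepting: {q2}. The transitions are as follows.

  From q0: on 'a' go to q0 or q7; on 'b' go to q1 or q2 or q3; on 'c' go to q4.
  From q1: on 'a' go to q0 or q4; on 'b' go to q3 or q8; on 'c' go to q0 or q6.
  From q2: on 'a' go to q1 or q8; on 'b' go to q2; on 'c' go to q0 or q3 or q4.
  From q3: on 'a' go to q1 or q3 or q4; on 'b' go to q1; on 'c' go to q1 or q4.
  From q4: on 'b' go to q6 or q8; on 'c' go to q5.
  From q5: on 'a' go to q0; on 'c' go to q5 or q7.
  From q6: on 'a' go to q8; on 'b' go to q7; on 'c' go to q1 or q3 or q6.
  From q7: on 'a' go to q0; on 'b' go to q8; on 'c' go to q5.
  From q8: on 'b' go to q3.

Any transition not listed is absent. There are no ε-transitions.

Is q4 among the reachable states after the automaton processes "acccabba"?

Yes

Start in {q0}.
Read 'a': q0→{q0, q7}; now {q0, q7}.
Read 'c': q0→{q4}, q7→{q5}; now {q4, q5}.
Read 'c': q4→{q5}, q5→{q5, q7}; now {q5, q7}.
Read 'c': q5→{q5, q7}, q7→{q5}; now {q5, q7}.
Read 'a': q5→{q0}, q7→{q0}; now {q0}.
Read 'b': q0→{q1, q2, q3}; now {q1, q2, q3}.
Read 'b': q1→{q3, q8}, q2→{q2}, q3→{q1}; now {q1, q2, q3, q8}.
Read 'a': q1→{q0, q4}, q2→{q1, q8}, q3→{q1, q3, q4}, q8→∅; now {q0, q1, q3, q4, q8}.
State q4 is in {q0, q1, q3, q4, q8}.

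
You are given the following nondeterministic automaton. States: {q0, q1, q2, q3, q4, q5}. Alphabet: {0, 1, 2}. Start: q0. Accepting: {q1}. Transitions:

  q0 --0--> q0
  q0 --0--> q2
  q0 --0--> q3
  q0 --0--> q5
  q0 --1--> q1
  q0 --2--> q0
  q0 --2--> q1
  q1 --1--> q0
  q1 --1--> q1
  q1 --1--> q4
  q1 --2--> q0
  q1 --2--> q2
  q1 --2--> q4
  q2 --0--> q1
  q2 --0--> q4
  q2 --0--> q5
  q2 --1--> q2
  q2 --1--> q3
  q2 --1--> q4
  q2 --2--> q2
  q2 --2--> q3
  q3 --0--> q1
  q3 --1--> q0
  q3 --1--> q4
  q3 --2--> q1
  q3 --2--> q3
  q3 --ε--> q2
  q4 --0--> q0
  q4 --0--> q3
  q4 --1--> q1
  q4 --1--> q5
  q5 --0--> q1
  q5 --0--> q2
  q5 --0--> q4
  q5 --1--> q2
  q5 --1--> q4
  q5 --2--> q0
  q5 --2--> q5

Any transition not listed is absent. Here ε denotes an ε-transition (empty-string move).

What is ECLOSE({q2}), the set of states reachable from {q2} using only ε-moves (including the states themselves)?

{q2}

Begin with {q2}.
No ε-moves leave this set, so the closure equals the set itself.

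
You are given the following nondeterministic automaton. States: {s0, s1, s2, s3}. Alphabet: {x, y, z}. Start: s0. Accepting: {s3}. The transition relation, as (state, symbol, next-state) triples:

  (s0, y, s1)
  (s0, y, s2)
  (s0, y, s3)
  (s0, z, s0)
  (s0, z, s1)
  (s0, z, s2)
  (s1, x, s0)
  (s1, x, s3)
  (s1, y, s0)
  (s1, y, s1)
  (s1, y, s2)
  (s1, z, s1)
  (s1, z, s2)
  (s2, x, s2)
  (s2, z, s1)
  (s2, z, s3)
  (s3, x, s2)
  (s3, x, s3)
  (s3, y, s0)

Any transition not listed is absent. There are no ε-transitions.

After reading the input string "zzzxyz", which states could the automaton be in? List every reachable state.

Start in {s0}.
Read 'z': {s0} → {s0, s1, s2}.
Read 'z': {s0, s1, s2} → {s0, s1, s2, s3}.
Read 'z': {s0, s1, s2, s3} → {s0, s1, s2, s3}.
Read 'x': {s0, s1, s2, s3} → {s0, s2, s3}.
Read 'y': {s0, s2, s3} → {s0, s1, s2, s3}.
Read 'z': {s0, s1, s2, s3} → {s0, s1, s2, s3}.

{s0, s1, s2, s3}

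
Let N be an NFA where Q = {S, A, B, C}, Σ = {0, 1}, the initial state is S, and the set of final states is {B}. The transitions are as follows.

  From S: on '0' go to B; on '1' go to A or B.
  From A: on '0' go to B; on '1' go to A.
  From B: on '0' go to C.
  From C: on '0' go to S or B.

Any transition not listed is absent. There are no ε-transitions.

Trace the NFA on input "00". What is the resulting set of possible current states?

Start in {S}.
Read '0': S→{B}; now {B}.
Read '0': B→{C}; now {C}.

{C}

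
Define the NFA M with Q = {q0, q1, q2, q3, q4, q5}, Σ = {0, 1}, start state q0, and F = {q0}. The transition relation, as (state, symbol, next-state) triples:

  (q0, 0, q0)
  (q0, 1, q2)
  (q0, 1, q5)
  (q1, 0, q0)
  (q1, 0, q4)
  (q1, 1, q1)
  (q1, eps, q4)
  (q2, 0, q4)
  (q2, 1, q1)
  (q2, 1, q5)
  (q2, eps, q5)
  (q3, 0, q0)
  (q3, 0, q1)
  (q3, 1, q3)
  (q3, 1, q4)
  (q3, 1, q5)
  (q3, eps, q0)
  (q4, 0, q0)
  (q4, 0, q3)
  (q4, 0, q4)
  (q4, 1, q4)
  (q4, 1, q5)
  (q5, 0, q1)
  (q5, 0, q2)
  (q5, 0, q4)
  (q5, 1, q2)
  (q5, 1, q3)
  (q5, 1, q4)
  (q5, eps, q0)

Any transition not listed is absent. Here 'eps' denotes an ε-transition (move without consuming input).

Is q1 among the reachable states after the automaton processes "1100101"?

Start in {q0}.
Read '1': q0→{q2, q5}; union {q2, q5}; ε-closure = {q0, q2, q5}.
Read '1': q0→{q2, q5}, q2→{q1, q5}, q5→{q2, q3, q4}; union {q1, q2, q3, q4, q5}; ε-closure = {q0, q1, q2, q3, q4, q5}.
Read '0': q0→{q0}, q1→{q0, q4}, q2→{q4}, q3→{q0, q1}, q4→{q0, q3, q4}, q5→{q1, q2, q4}; union {q0, q1, q2, q3, q4}; ε-closure = {q0, q1, q2, q3, q4, q5}.
Read '0': q0→{q0}, q1→{q0, q4}, q2→{q4}, q3→{q0, q1}, q4→{q0, q3, q4}, q5→{q1, q2, q4}; union {q0, q1, q2, q3, q4}; ε-closure = {q0, q1, q2, q3, q4, q5}.
Read '1': q0→{q2, q5}, q1→{q1}, q2→{q1, q5}, q3→{q3, q4, q5}, q4→{q4, q5}, q5→{q2, q3, q4}; union {q1, q2, q3, q4, q5}; ε-closure = {q0, q1, q2, q3, q4, q5}.
Read '0': q0→{q0}, q1→{q0, q4}, q2→{q4}, q3→{q0, q1}, q4→{q0, q3, q4}, q5→{q1, q2, q4}; union {q0, q1, q2, q3, q4}; ε-closure = {q0, q1, q2, q3, q4, q5}.
Read '1': q0→{q2, q5}, q1→{q1}, q2→{q1, q5}, q3→{q3, q4, q5}, q4→{q4, q5}, q5→{q2, q3, q4}; union {q1, q2, q3, q4, q5}; ε-closure = {q0, q1, q2, q3, q4, q5}.
State q1 is in {q0, q1, q2, q3, q4, q5}.

Yes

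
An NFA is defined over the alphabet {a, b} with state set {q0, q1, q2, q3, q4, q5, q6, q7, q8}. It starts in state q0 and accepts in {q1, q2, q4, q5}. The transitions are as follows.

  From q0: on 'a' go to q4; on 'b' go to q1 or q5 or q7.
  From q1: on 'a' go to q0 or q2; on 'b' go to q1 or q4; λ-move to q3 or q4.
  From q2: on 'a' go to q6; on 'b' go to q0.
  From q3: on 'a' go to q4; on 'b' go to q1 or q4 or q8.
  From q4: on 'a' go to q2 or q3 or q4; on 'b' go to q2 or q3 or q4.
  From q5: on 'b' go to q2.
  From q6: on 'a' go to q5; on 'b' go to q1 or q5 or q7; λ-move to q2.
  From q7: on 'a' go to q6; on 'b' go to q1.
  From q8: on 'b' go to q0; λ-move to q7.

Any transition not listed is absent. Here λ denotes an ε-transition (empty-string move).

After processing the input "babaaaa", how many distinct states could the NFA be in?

Start in {q0}.
Read 'b': {q0} → {q1, q3, q4, q5, q7}.
Read 'a': {q1, q3, q4, q5, q7} → {q0, q2, q3, q4, q6}.
Read 'b': {q0, q2, q3, q4, q6} → {q0, q1, q2, q3, q4, q5, q7, q8}.
Read 'a': {q0, q1, q2, q3, q4, q5, q7, q8} → {q0, q2, q3, q4, q6}.
Read 'a': {q0, q2, q3, q4, q6} → {q2, q3, q4, q5, q6}.
Read 'a': {q2, q3, q4, q5, q6} → {q2, q3, q4, q5, q6}.
Read 'a': {q2, q3, q4, q5, q6} → {q2, q3, q4, q5, q6}.
That set has 5 states.

5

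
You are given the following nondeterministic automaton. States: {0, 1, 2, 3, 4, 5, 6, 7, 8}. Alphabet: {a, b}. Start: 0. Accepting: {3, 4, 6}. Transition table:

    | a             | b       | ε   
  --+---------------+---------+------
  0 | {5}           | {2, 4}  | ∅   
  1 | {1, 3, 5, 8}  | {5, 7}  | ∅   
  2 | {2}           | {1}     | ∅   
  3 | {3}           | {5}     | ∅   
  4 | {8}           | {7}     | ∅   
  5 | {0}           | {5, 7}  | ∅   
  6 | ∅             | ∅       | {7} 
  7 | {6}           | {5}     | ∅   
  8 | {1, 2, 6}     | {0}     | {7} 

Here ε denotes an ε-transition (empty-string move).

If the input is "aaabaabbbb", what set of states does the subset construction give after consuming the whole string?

{5, 7}

Start in {0}.
Read 'a': {0} → {5}.
Read 'a': {5} → {0}.
Read 'a': {0} → {5}.
Read 'b': {5} → {5, 7}.
Read 'a': {5, 7} → {0, 6, 7}.
Read 'a': {0, 6, 7} → {5, 6, 7}.
Read 'b': {5, 6, 7} → {5, 7}.
Read 'b': {5, 7} → {5, 7}.
Read 'b': {5, 7} → {5, 7}.
Read 'b': {5, 7} → {5, 7}.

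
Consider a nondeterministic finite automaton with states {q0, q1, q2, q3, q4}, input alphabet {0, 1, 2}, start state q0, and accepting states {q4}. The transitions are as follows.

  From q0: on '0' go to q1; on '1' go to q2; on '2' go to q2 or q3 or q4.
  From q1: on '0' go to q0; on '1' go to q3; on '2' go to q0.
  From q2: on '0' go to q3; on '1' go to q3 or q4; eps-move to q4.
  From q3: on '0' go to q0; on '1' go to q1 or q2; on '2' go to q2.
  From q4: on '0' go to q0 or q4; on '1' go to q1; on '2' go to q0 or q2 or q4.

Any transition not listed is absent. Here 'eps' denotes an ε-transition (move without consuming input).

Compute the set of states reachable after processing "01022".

{q0, q2, q4}

Start in {q0}.
Read '0': q0→{q1}; now {q1}.
Read '1': q1→{q3}; now {q3}.
Read '0': q3→{q0}; now {q0}.
Read '2': q0→{q2, q3, q4}; now {q2, q3, q4}.
Read '2': q2→∅, q3→{q2}, q4→{q0, q2, q4}; now {q0, q2, q4}.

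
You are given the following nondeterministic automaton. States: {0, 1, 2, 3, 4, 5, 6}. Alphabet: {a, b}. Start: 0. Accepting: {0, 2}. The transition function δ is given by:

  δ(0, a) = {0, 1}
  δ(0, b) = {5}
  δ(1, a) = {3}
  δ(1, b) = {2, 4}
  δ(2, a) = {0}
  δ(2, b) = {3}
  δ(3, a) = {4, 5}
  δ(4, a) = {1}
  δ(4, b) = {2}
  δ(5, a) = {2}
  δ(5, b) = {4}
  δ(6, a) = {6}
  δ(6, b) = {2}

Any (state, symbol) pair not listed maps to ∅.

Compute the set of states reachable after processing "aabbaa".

Start in {0}.
Read 'a': 0→{0, 1}; now {0, 1}.
Read 'a': 0→{0, 1}, 1→{3}; now {0, 1, 3}.
Read 'b': 0→{5}, 1→{2, 4}, 3→∅; now {2, 4, 5}.
Read 'b': 2→{3}, 4→{2}, 5→{4}; now {2, 3, 4}.
Read 'a': 2→{0}, 3→{4, 5}, 4→{1}; now {0, 1, 4, 5}.
Read 'a': 0→{0, 1}, 1→{3}, 4→{1}, 5→{2}; now {0, 1, 2, 3}.

{0, 1, 2, 3}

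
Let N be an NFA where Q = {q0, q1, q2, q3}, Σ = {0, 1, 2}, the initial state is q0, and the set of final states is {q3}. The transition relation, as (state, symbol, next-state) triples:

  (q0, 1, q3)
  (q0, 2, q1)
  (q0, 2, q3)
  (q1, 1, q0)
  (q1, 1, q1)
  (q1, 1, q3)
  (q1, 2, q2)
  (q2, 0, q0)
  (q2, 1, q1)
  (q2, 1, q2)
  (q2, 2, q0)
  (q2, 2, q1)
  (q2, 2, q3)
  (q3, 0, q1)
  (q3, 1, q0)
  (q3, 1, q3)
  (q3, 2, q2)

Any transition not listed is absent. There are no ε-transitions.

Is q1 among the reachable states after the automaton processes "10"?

Start in {q0}.
Read '1': {q0} → {q3}.
Read '0': {q3} → {q1}.
State q1 is in {q1}.

Yes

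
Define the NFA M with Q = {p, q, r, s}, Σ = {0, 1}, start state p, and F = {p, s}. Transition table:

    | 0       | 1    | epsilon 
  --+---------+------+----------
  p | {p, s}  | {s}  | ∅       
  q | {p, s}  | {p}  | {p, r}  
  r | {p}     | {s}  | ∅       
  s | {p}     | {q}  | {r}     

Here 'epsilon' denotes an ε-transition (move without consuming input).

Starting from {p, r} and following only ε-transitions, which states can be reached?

Begin with {p, r}.
No ε-moves leave this set, so the closure equals the set itself.

{p, r}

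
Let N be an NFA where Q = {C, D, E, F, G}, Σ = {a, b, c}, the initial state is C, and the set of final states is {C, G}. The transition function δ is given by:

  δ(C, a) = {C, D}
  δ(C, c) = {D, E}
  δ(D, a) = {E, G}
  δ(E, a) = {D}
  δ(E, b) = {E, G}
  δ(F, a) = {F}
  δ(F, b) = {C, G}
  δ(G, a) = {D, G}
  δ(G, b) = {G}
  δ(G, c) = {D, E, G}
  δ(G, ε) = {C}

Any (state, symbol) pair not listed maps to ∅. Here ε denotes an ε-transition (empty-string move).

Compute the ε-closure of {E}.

{E}

Begin with {E}.
No ε-moves leave this set, so the closure equals the set itself.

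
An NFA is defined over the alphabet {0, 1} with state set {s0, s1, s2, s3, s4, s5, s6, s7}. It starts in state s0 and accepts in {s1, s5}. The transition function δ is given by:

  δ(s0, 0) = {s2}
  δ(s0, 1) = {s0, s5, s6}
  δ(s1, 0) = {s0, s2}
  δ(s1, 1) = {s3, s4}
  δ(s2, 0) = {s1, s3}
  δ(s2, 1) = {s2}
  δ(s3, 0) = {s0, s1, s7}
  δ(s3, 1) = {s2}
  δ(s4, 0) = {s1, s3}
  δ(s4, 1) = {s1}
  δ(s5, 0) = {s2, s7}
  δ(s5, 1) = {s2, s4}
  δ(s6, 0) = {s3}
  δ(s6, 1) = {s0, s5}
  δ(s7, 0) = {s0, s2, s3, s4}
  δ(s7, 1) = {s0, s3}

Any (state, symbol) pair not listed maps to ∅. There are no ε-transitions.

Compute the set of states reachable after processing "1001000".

{s0, s1, s2, s3, s4, s7}

Start in {s0}.
Read '1': {s0} → {s0, s5, s6}.
Read '0': {s0, s5, s6} → {s2, s3, s7}.
Read '0': {s2, s3, s7} → {s0, s1, s2, s3, s4, s7}.
Read '1': {s0, s1, s2, s3, s4, s7} → {s0, s1, s2, s3, s4, s5, s6}.
Read '0': {s0, s1, s2, s3, s4, s5, s6} → {s0, s1, s2, s3, s7}.
Read '0': {s0, s1, s2, s3, s7} → {s0, s1, s2, s3, s4, s7}.
Read '0': {s0, s1, s2, s3, s4, s7} → {s0, s1, s2, s3, s4, s7}.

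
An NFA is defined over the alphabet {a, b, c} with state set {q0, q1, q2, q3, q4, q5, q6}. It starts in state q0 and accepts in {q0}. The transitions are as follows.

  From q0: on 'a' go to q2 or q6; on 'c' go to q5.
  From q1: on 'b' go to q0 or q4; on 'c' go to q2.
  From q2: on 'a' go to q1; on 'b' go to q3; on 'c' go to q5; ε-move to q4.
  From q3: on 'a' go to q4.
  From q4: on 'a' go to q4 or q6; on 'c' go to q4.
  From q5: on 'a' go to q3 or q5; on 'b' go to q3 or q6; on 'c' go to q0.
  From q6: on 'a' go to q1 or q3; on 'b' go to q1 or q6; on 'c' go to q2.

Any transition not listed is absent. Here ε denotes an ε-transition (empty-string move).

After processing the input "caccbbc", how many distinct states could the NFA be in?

Start in {q0}.
Read 'c': {q0} → {q5}.
Read 'a': {q5} → {q3, q5}.
Read 'c': {q3, q5} → {q0}.
Read 'c': {q0} → {q5}.
Read 'b': {q5} → {q3, q6}.
Read 'b': {q3, q6} → {q1, q6}.
Read 'c': {q1, q6} → {q2, q4}.
That set has 2 states.

2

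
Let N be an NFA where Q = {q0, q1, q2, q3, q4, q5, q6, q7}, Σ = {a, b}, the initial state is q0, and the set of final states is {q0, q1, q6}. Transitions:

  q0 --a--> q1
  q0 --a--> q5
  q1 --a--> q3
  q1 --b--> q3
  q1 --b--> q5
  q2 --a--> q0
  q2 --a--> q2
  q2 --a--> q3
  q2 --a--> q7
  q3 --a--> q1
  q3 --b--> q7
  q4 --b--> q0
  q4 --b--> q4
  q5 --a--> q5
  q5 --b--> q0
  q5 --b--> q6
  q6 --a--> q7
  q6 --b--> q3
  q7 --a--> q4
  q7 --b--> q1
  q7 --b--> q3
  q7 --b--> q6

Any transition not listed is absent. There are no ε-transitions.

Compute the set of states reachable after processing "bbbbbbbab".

∅

Start in {q0}.
Read 'b': {q0} → ∅.
The set is empty and remains empty for the remaining 8 symbols.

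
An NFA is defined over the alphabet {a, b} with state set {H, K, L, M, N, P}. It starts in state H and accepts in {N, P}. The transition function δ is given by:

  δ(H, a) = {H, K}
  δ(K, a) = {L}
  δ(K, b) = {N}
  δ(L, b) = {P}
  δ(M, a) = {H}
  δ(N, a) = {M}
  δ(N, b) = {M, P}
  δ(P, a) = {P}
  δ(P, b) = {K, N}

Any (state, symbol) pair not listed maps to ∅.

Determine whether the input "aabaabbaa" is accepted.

Yes

Start in {H}.
Read 'a': H→{H, K}; now {H, K}.
Read 'a': H→{H, K}, K→{L}; now {H, K, L}.
Read 'b': H→∅, K→{N}, L→{P}; now {N, P}.
Read 'a': N→{M}, P→{P}; now {M, P}.
Read 'a': M→{H}, P→{P}; now {H, P}.
Read 'b': H→∅, P→{K, N}; now {K, N}.
Read 'b': K→{N}, N→{M, P}; now {M, N, P}.
Read 'a': M→{H}, N→{M}, P→{P}; now {H, M, P}.
Read 'a': H→{H, K}, M→{H}, P→{P}; now {H, K, P}.
The final set {H, K, P} contains the accepting state P.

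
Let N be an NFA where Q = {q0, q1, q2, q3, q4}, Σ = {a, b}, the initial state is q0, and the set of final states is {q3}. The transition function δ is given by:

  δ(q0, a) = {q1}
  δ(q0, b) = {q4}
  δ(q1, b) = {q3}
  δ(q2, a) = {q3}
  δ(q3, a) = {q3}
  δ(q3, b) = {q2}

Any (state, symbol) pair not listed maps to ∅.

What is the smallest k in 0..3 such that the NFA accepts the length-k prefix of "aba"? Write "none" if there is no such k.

2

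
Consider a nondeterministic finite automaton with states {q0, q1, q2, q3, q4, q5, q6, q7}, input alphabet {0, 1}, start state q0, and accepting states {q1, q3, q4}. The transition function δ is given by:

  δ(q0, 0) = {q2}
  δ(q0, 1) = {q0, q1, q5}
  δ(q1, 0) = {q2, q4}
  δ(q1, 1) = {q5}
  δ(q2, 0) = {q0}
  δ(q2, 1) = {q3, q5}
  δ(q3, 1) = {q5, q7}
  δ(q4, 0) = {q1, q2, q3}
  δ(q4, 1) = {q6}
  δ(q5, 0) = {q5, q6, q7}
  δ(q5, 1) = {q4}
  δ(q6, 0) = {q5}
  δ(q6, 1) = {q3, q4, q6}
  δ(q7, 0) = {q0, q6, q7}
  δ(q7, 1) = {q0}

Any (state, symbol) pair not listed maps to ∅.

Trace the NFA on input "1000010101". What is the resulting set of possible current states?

Start in {q0}.
Read '1': q0→{q0, q1, q5}; now {q0, q1, q5}.
Read '0': q0→{q2}, q1→{q2, q4}, q5→{q5, q6, q7}; now {q2, q4, q5, q6, q7}.
Read '0': q2→{q0}, q4→{q1, q2, q3}, q5→{q5, q6, q7}, q6→{q5}, q7→{q0, q6, q7}; now {q0, q1, q2, q3, q5, q6, q7}.
Read '0': q0→{q2}, q1→{q2, q4}, q2→{q0}, q3→∅, q5→{q5, q6, q7}, q6→{q5}, q7→{q0, q6, q7}; now {q0, q2, q4, q5, q6, q7}.
Read '0': q0→{q2}, q2→{q0}, q4→{q1, q2, q3}, q5→{q5, q6, q7}, q6→{q5}, q7→{q0, q6, q7}; now {q0, q1, q2, q3, q5, q6, q7}.
Read '1': q0→{q0, q1, q5}, q1→{q5}, q2→{q3, q5}, q3→{q5, q7}, q5→{q4}, q6→{q3, q4, q6}, q7→{q0}; now {q0, q1, q3, q4, q5, q6, q7}.
Read '0': q0→{q2}, q1→{q2, q4}, q3→∅, q4→{q1, q2, q3}, q5→{q5, q6, q7}, q6→{q5}, q7→{q0, q6, q7}; now {q0, q1, q2, q3, q4, q5, q6, q7}.
Read '1': q0→{q0, q1, q5}, q1→{q5}, q2→{q3, q5}, q3→{q5, q7}, q4→{q6}, q5→{q4}, q6→{q3, q4, q6}, q7→{q0}; now {q0, q1, q3, q4, q5, q6, q7}.
Read '0': q0→{q2}, q1→{q2, q4}, q3→∅, q4→{q1, q2, q3}, q5→{q5, q6, q7}, q6→{q5}, q7→{q0, q6, q7}; now {q0, q1, q2, q3, q4, q5, q6, q7}.
Read '1': q0→{q0, q1, q5}, q1→{q5}, q2→{q3, q5}, q3→{q5, q7}, q4→{q6}, q5→{q4}, q6→{q3, q4, q6}, q7→{q0}; now {q0, q1, q3, q4, q5, q6, q7}.

{q0, q1, q3, q4, q5, q6, q7}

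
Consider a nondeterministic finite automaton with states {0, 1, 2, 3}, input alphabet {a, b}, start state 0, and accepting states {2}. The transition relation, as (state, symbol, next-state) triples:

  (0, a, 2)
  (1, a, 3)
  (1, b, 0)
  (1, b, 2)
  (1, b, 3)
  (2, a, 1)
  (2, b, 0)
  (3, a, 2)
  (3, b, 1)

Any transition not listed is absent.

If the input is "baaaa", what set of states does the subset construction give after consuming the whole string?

Start in {0}.
Read 'b': 0→∅; now ∅.
The set is empty and remains empty for the remaining 4 symbols.

∅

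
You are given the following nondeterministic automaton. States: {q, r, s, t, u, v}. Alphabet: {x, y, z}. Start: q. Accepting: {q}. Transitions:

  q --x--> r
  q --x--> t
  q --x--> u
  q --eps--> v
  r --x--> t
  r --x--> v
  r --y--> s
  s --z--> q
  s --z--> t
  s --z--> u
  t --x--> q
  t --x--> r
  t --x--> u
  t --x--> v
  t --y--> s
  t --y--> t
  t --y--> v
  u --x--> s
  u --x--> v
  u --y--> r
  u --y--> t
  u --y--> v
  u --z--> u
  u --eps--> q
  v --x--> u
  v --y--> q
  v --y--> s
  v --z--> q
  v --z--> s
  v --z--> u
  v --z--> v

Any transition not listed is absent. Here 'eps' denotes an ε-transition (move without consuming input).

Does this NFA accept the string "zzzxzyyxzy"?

Start: ε-closure({q}) = {q, v}.
Read 'z': {q, v} → {q, s, u, v}.
Read 'z': {q, s, u, v} → {q, s, t, u, v}.
Read 'z': {q, s, t, u, v} → {q, s, t, u, v}.
Read 'x': {q, s, t, u, v} → {q, r, s, t, u, v}.
Read 'z': {q, r, s, t, u, v} → {q, s, t, u, v}.
Read 'y': {q, s, t, u, v} → {q, r, s, t, v}.
Read 'y': {q, r, s, t, v} → {q, s, t, v}.
Read 'x': {q, s, t, v} → {q, r, t, u, v}.
Read 'z': {q, r, t, u, v} → {q, s, u, v}.
Read 'y': {q, s, u, v} → {q, r, s, t, v}.
The final set {q, r, s, t, v} contains the accepting state q.

Yes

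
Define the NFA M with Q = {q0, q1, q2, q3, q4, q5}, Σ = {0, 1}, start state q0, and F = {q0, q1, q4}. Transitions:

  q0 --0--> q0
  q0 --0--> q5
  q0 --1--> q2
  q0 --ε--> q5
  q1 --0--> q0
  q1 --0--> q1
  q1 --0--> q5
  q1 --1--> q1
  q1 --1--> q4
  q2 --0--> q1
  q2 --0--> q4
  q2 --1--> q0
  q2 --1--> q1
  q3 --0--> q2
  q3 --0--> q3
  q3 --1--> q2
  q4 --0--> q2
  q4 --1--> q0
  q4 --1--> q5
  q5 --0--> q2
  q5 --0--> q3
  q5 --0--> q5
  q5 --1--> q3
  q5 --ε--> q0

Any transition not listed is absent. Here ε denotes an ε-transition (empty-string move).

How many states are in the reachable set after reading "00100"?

6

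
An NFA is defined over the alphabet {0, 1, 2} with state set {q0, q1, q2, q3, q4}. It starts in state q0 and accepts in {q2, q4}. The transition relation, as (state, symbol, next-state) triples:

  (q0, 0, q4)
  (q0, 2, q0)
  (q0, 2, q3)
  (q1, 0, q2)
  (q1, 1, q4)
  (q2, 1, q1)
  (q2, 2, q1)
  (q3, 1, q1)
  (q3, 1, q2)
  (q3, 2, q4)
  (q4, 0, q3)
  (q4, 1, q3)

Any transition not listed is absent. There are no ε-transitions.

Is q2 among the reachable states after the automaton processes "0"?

No

Start in {q0}.
Read '0': q0→{q4}; now {q4}.
State q2 is not in {q4}.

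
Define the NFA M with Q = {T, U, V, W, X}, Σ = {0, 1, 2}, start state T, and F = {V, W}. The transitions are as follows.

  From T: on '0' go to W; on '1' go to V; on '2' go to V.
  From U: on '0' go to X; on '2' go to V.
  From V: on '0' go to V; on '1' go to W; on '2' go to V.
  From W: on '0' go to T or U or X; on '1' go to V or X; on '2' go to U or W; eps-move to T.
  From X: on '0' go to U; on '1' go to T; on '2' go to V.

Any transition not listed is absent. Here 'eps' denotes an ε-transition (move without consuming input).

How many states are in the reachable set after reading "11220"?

5

Start in {T}.
Read '1': T→{V}; now {V}.
Read '1': V→{W}; union {W}; ε-closure = {T, W}.
Read '2': T→{V}, W→{U, W}; union {U, V, W}; ε-closure = {T, U, V, W}.
Read '2': T→{V}, U→{V}, V→{V}, W→{U, W}; union {U, V, W}; ε-closure = {T, U, V, W}.
Read '0': T→{W}, U→{X}, V→{V}, W→{T, U, X}; now {T, U, V, W, X}.
That set has 5 states.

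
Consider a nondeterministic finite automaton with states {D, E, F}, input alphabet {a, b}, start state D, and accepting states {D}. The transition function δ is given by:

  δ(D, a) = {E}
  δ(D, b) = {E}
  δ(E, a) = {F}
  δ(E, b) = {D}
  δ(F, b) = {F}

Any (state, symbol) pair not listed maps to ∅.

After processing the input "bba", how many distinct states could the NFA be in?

1

Start in {D}.
Read 'b': D→{E}; now {E}.
Read 'b': E→{D}; now {D}.
Read 'a': D→{E}; now {E}.
That set has 1 state.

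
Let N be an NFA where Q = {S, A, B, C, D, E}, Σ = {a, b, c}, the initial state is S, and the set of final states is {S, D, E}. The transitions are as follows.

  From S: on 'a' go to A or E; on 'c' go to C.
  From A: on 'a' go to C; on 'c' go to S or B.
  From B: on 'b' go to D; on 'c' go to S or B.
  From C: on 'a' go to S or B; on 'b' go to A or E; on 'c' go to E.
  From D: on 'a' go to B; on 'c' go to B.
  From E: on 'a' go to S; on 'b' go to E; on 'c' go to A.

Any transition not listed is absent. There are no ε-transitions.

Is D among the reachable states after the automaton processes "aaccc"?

No

Start in {S}.
Read 'a': {S} → {A, E}.
Read 'a': {A, E} → {S, C}.
Read 'c': {S, C} → {C, E}.
Read 'c': {C, E} → {A, E}.
Read 'c': {A, E} → {S, A, B}.
State D is not in {S, A, B}.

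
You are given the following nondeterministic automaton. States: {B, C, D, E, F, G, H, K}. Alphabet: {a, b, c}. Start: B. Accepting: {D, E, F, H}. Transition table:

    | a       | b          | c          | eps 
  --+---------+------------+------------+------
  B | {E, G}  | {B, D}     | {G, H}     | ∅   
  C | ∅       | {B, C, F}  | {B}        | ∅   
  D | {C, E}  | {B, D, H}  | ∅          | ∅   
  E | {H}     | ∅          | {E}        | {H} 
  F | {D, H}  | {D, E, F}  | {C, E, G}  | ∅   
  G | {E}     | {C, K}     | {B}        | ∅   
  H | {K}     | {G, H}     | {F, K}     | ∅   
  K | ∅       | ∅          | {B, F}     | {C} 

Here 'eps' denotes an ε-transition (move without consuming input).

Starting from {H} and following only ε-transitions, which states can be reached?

Begin with {H}.
No ε-moves leave this set, so the closure equals the set itself.

{H}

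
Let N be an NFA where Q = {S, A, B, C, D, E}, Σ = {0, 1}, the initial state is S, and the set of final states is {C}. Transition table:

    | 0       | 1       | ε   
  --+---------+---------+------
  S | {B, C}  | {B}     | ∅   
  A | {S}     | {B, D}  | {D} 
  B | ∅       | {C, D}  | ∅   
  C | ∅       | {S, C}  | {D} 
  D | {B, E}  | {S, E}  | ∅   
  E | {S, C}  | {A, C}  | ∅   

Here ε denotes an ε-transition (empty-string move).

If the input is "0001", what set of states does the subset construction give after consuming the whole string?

Start in {S}.
Read '0': S→{B, C}; union {B, C}; ε-closure = {B, C, D}.
Read '0': B→∅, C→∅, D→{B, E}; now {B, E}.
Read '0': B→∅, E→{S, C}; union {S, C}; ε-closure = {S, C, D}.
Read '1': S→{B}, C→{S, C}, D→{S, E}; union {S, B, C, E}; ε-closure = {S, B, C, D, E}.

{S, B, C, D, E}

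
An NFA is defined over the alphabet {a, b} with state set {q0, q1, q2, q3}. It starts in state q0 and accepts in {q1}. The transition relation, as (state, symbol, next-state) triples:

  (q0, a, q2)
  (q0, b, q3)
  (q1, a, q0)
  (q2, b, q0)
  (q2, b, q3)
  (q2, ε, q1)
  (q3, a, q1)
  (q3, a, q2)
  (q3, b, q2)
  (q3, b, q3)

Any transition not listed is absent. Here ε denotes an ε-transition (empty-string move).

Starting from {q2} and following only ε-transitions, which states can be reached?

{q1, q2}

Begin with {q2}.
ε-move q2 → q1; add q1.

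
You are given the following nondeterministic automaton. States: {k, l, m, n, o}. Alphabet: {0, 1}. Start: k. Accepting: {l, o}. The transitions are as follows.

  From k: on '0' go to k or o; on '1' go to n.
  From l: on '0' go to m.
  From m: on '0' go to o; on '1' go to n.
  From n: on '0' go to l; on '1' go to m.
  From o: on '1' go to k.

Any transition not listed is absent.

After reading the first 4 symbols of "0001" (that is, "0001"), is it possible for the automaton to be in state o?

No

Start in {k}.
Read '0': k→{k, o}; now {k, o}.
Read '0': k→{k, o}, o→∅; now {k, o}.
Read '0': k→{k, o}, o→∅; now {k, o}.
Read '1': k→{n}, o→{k}; now {k, n}.
State o is not in {k, n}.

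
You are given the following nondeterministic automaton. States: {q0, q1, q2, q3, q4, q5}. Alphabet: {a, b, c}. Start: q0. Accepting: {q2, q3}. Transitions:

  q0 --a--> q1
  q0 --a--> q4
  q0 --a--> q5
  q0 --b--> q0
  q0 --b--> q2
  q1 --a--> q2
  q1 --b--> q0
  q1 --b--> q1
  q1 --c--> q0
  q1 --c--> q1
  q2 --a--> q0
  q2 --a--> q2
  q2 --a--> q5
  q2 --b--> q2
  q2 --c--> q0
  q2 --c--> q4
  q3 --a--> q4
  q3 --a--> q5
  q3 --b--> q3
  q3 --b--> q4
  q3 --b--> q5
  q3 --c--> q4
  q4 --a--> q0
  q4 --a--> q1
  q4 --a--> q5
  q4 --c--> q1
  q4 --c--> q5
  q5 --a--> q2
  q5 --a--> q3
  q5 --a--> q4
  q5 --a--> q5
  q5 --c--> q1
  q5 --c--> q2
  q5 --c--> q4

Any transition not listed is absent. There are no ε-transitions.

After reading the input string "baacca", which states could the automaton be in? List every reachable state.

Start in {q0}.
Read 'b': {q0} → {q0, q2}.
Read 'a': {q0, q2} → {q0, q1, q2, q4, q5}.
Read 'a': {q0, q1, q2, q4, q5} → {q0, q1, q2, q3, q4, q5}.
Read 'c': {q0, q1, q2, q3, q4, q5} → {q0, q1, q2, q4, q5}.
Read 'c': {q0, q1, q2, q4, q5} → {q0, q1, q2, q4, q5}.
Read 'a': {q0, q1, q2, q4, q5} → {q0, q1, q2, q3, q4, q5}.

{q0, q1, q2, q3, q4, q5}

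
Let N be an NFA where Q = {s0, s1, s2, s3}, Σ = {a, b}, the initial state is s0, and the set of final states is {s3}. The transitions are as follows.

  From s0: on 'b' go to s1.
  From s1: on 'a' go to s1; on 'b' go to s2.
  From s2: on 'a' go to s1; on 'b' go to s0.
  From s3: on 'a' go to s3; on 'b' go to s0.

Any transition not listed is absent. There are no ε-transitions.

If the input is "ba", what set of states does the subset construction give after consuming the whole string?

Start in {s0}.
Read 'b': {s0} → {s1}.
Read 'a': {s1} → {s1}.

{s1}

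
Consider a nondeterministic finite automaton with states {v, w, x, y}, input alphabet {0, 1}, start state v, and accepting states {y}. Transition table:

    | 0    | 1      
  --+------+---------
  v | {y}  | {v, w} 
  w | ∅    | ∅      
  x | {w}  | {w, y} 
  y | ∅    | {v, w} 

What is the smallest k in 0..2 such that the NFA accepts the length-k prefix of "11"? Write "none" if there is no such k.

Start in {v}.
Read '1': {v} → {v, w}.
Read '1': {v, w} → {v, w}.
No reachable set along the way intersects F.

none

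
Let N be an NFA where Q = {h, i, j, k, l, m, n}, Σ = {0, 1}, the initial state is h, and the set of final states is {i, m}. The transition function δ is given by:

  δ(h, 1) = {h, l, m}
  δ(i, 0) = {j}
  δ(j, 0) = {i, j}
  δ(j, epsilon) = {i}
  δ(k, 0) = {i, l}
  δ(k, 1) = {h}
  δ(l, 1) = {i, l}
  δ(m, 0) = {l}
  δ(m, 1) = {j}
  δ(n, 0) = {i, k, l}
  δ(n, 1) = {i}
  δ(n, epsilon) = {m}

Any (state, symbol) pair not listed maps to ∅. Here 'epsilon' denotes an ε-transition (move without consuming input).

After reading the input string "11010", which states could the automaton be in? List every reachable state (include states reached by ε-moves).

{i, j}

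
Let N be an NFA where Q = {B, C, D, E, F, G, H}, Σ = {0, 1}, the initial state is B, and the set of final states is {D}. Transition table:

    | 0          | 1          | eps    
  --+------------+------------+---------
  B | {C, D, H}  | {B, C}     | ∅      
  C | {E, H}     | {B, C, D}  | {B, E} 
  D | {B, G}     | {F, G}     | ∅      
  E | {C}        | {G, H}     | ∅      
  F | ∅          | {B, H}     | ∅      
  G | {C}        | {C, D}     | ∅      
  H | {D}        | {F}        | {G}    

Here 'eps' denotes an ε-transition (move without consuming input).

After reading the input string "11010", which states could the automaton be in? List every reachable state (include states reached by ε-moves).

Start in {B}.
Read '1': B→{B, C}; union {B, C}; ε-closure = {B, C, E}.
Read '1': B→{B, C}, C→{B, C, D}, E→{G, H}; union {B, C, D, G, H}; ε-closure = {B, C, D, E, G, H}.
Read '0': B→{C, D, H}, C→{E, H}, D→{B, G}, E→{C}, G→{C}, H→{D}; now {B, C, D, E, G, H}.
Read '1': B→{B, C}, C→{B, C, D}, D→{F, G}, E→{G, H}, G→{C, D}, H→{F}; union {B, C, D, F, G, H}; ε-closure = {B, C, D, E, F, G, H}.
Read '0': B→{C, D, H}, C→{E, H}, D→{B, G}, E→{C}, F→∅, G→{C}, H→{D}; now {B, C, D, E, G, H}.

{B, C, D, E, G, H}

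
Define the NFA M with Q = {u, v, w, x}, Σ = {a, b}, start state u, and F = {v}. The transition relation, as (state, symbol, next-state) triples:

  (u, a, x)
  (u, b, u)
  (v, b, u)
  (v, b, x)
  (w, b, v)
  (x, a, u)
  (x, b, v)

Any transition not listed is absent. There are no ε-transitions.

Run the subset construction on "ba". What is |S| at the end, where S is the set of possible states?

1

Start in {u}.
Read 'b': u→{u}; now {u}.
Read 'a': u→{x}; now {x}.
That set has 1 state.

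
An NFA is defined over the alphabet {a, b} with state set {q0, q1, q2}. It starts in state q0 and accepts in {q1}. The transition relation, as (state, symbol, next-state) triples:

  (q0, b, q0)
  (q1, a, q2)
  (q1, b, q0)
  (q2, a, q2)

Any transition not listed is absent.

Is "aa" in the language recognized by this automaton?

Start in {q0}.
Read 'a': q0→∅; now ∅.
The set is empty and remains empty for the remaining 1 symbol.
The final set ∅ contains no accepting state.

No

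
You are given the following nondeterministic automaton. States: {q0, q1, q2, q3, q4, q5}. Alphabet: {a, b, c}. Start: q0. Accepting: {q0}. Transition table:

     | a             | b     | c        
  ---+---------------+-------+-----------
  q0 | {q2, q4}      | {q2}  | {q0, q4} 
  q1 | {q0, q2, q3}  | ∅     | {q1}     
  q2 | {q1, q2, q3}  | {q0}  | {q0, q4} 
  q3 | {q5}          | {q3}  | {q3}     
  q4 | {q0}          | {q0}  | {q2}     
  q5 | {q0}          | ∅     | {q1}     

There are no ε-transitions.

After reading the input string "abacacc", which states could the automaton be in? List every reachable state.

Start in {q0}.
Read 'a': q0→{q2, q4}; now {q2, q4}.
Read 'b': q2→{q0}, q4→{q0}; now {q0}.
Read 'a': q0→{q2, q4}; now {q2, q4}.
Read 'c': q2→{q0, q4}, q4→{q2}; now {q0, q2, q4}.
Read 'a': q0→{q2, q4}, q2→{q1, q2, q3}, q4→{q0}; now {q0, q1, q2, q3, q4}.
Read 'c': q0→{q0, q4}, q1→{q1}, q2→{q0, q4}, q3→{q3}, q4→{q2}; now {q0, q1, q2, q3, q4}.
Read 'c': q0→{q0, q4}, q1→{q1}, q2→{q0, q4}, q3→{q3}, q4→{q2}; now {q0, q1, q2, q3, q4}.

{q0, q1, q2, q3, q4}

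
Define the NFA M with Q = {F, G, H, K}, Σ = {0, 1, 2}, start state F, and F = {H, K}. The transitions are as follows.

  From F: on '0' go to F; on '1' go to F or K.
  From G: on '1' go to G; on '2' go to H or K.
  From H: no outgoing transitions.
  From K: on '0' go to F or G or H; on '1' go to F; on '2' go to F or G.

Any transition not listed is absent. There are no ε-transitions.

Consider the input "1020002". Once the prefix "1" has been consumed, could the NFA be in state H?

No

Start in {F}.
Read '1': F→{F, K}; now {F, K}.
State H is not in {F, K}.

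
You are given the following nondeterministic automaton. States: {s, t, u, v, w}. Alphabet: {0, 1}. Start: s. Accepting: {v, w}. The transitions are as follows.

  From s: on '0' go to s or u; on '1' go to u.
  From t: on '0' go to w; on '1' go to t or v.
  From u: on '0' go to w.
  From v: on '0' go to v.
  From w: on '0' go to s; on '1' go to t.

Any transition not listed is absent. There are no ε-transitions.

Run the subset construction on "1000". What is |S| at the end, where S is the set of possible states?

2

Start in {s}.
Read '1': s→{u}; now {u}.
Read '0': u→{w}; now {w}.
Read '0': w→{s}; now {s}.
Read '0': s→{s, u}; now {s, u}.
That set has 2 states.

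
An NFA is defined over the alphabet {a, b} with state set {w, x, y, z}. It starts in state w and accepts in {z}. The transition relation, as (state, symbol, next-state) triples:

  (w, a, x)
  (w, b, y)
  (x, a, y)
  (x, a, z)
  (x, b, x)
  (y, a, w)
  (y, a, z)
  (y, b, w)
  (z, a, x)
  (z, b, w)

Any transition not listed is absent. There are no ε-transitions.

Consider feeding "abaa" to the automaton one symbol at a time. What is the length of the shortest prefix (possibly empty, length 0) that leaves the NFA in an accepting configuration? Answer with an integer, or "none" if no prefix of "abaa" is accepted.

Start in {w}.
Read 'a': {w} → {x}.
Read 'b': {x} → {x}.
Read 'a': {x} → {y, z}.
None of the earlier sets intersect F, but {y, z} does.

3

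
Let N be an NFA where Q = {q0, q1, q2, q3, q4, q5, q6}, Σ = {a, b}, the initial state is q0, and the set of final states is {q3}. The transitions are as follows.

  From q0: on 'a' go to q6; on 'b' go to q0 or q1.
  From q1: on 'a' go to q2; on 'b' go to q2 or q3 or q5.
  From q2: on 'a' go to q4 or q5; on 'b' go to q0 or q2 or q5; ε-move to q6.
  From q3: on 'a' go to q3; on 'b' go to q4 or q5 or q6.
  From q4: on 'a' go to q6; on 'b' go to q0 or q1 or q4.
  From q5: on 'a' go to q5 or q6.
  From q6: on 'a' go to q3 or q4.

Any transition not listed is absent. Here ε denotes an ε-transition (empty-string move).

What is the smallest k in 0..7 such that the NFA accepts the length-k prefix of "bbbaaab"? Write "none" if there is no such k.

2

Start in {q0}.
Read 'b': q0→{q0, q1}; now {q0, q1}.
Read 'b': q0→{q0, q1}, q1→{q2, q3, q5}; union {q0, q1, q2, q3, q5}; ε-closure = {q0, q1, q2, q3, q5, q6}.
None of the earlier sets intersect F, but {q0, q1, q2, q3, q5, q6} does.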